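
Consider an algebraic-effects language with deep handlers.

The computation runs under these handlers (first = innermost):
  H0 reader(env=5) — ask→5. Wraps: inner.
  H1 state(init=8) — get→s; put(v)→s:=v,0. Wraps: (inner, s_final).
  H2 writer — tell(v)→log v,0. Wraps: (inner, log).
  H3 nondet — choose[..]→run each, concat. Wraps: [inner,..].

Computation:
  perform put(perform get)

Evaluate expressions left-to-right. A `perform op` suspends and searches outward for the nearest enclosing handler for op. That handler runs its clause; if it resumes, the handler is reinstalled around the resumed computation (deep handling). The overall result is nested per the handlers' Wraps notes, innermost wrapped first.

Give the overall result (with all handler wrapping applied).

Answer: [((0, 8), ())]

Step-by-step:
get @ H1 ⇒ 8
put(8) @ H1 ⇒ s:=8
H0 returns 0
H1 returns (0, 8)
H2 returns ((0, 8), ())
H3 returns [((0, 8), ())]
= [((0, 8), ())]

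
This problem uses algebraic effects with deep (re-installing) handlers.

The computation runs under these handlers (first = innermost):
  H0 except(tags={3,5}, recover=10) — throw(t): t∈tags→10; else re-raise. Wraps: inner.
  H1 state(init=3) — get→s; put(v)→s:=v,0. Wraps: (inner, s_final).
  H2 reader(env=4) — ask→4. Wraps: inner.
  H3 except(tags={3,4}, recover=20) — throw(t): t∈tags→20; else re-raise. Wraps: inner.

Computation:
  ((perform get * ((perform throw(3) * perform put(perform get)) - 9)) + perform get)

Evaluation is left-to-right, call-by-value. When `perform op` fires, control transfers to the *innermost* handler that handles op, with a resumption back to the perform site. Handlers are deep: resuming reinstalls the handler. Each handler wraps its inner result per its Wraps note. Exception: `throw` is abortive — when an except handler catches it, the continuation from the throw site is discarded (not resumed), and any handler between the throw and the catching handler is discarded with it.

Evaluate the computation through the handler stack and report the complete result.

Answer: (10, 3)

Evaluation trace:
get @ H1 ⇒ 3
throw(3) @ H0 caught ⇒ 10
H1 returns (10, 3)
H2 returns (10, 3)
H3 returns (10, 3)
= (10, 3)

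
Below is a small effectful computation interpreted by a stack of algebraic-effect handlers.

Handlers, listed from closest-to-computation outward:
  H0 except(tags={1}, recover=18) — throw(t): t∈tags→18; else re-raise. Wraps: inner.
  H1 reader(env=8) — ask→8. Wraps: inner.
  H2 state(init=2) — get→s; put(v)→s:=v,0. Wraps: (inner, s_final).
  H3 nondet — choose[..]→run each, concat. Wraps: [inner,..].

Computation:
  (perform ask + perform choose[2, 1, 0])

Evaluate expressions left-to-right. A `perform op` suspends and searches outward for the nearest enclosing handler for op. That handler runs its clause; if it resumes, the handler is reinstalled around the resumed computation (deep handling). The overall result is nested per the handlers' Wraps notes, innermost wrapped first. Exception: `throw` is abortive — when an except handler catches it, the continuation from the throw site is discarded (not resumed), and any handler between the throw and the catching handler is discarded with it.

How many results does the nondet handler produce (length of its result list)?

Answer: 3

Evaluation trace:
ask @ H1 ⇒ 8
choose[2, 1, 0] @ H3
  branch[0] choose=2:
    H0 returns 10
    H1 returns 10
    H2 returns (10, 2)
    H3 returns [(10, 2)]
  branch[1] choose=1:
    H0 returns 9
    H1 returns 9
    H2 returns (9, 2)
    H3 returns [(9, 2)]
  branch[2] choose=0:
    H0 returns 8
    H1 returns 8
    H2 returns (8, 2)
    H3 returns [(8, 2)]
= [(10, 2), (9, 2), (8, 2)]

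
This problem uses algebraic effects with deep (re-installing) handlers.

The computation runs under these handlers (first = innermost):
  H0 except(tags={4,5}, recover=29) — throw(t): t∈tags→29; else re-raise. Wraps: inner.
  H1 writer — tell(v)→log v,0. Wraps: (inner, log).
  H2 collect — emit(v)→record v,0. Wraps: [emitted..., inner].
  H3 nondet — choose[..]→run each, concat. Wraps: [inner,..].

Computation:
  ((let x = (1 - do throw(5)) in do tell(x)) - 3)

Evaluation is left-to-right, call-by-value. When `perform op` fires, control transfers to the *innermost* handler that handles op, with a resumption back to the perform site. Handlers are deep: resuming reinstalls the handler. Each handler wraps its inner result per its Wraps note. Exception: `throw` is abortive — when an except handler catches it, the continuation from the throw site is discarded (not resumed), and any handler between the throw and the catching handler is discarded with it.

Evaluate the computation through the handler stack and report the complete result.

Answer: [[(29, ())]]

Working:
throw(5) @ H0 caught ⇒ 29
H1 returns (29, ())
H2 returns [(29, ())]
H3 returns [[(29, ())]]
= [[(29, ())]]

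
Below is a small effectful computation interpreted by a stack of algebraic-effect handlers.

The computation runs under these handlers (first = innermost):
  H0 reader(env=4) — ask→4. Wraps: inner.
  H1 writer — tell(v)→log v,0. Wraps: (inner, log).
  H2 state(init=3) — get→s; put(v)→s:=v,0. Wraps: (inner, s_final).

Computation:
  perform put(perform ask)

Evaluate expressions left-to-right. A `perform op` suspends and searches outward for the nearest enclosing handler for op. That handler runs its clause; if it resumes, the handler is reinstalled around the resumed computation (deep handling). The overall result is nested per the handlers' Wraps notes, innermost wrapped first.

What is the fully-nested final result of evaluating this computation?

Answer: ((0, ()), 4)

Step-by-step:
ask @ H0 ⇒ 4
put(4) @ H2 ⇒ s:=4
H0 returns 0
H1 returns (0, ())
H2 returns ((0, ()), 4)
= ((0, ()), 4)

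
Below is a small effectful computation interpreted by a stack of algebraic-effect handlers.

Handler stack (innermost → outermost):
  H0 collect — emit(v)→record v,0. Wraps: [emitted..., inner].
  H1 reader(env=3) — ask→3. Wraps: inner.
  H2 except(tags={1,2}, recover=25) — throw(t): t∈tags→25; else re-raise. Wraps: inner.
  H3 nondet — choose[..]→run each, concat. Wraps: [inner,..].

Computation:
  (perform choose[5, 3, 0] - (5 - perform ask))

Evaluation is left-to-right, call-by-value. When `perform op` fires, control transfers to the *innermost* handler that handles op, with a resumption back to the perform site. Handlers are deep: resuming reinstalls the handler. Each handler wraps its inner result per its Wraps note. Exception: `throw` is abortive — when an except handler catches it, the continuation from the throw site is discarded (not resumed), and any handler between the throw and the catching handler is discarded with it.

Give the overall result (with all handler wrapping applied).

Step-by-step:
choose[5, 3, 0] @ H3
  branch[0] choose=5:
    ask @ H1 ⇒ 3
    H0 returns [3]
    H1 returns [3]
    H2 returns [3]
    H3 returns [[3]]
  branch[1] choose=3:
    ask @ H1 ⇒ 3
    H0 returns [1]
    H1 returns [1]
    H2 returns [1]
    H3 returns [[1]]
  branch[2] choose=0:
    ask @ H1 ⇒ 3
    H0 returns [-2]
    H1 returns [-2]
    H2 returns [-2]
    H3 returns [[-2]]
= [[3], [1], [-2]]

Answer: [[3], [1], [-2]]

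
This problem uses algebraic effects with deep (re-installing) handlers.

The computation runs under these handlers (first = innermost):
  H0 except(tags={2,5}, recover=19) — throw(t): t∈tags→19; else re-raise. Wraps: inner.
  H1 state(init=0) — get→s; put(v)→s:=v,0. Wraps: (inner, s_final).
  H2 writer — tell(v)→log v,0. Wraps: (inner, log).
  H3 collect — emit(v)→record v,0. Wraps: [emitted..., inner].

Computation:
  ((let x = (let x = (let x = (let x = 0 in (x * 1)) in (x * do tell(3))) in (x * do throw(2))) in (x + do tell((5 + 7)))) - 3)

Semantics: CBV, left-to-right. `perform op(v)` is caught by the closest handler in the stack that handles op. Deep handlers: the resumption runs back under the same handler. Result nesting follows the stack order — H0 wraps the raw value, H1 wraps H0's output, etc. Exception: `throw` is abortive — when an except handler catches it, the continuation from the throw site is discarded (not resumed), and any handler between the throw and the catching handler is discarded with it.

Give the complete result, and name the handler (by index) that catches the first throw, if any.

Answer: [((19, 0), (3))] ; first throw caught by: H0

Evaluation trace:
tell(3) @ H2 ⇒ log+=3
throw(2) @ H0 caught ⇒ 19
H1 returns (19, 0)
H2 returns ((19, 0), (3))
H3 returns [((19, 0), (3))]
= [((19, 0), (3))]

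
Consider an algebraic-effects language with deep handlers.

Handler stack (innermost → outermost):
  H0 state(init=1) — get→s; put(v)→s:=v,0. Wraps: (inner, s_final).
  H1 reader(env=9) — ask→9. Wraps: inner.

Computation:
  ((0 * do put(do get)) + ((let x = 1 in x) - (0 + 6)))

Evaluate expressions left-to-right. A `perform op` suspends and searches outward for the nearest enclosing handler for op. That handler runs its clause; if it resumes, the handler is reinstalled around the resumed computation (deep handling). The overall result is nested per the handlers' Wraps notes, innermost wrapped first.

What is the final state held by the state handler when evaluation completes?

Answer: 1

Step-by-step:
get @ H0 ⇒ 1
put(1) @ H0 ⇒ s:=1
H0 returns (-5, 1)
H1 returns (-5, 1)
= (-5, 1)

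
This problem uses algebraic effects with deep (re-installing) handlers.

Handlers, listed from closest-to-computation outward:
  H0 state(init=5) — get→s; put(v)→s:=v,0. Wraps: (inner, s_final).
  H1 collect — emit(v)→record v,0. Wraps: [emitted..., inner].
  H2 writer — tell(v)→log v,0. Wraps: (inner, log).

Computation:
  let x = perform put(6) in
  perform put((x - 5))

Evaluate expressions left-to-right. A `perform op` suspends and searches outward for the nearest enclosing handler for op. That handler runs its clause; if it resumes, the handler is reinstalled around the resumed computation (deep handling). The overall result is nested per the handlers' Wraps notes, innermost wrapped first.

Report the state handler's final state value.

Working:
put(6) @ H0 ⇒ s:=6
put(-5) @ H0 ⇒ s:=-5
H0 returns (0, -5)
H1 returns [(0, -5)]
H2 returns ([(0, -5)], ())
= ([(0, -5)], ())

Answer: -5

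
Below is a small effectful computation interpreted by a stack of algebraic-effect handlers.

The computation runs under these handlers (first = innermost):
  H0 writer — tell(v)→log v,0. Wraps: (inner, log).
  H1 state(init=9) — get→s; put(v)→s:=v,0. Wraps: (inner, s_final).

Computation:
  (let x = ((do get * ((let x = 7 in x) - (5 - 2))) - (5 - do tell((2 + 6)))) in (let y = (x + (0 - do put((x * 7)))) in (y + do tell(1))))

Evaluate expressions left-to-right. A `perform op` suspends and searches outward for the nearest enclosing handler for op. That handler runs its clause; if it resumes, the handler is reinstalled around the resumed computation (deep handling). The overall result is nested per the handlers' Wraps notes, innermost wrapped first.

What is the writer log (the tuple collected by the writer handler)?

Step-by-step:
get @ H1 ⇒ 9
tell(8) @ H0 ⇒ log+=8
put(217) @ H1 ⇒ s:=217
tell(1) @ H0 ⇒ log+=1
H0 returns (31, (8, 1))
H1 returns ((31, (8, 1)), 217)
= ((31, (8, 1)), 217)

Answer: (8, 1)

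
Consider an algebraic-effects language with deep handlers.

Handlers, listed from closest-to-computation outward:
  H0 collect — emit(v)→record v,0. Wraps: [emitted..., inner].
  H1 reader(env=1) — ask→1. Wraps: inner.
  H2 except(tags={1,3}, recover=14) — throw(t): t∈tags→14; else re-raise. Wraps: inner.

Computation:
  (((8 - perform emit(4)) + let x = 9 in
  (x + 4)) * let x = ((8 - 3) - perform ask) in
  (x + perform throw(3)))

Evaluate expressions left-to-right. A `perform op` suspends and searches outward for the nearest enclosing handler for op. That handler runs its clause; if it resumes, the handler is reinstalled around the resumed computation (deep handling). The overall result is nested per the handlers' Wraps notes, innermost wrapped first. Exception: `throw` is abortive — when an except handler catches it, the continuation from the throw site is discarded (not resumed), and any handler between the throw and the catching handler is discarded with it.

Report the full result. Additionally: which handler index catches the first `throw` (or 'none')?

Answer: 14 ; first throw caught by: H2

Step-by-step:
emit(4) @ H0 ⇒ out+=4
ask @ H1 ⇒ 1
throw(3) @ H2 caught ⇒ 14
= 14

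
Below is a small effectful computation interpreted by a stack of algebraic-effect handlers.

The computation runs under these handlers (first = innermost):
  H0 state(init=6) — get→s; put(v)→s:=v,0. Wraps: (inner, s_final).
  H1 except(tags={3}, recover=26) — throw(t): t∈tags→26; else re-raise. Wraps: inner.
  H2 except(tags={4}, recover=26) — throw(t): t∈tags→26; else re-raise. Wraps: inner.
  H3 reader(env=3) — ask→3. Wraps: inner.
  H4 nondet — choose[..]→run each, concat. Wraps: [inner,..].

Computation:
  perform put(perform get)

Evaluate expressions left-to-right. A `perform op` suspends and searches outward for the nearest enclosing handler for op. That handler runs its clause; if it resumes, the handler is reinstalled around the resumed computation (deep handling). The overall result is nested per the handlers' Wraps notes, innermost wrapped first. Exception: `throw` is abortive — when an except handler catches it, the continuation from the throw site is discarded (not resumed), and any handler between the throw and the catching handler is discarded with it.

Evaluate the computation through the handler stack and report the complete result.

Evaluation trace:
get @ H0 ⇒ 6
put(6) @ H0 ⇒ s:=6
H0 returns (0, 6)
H1 returns (0, 6)
H2 returns (0, 6)
H3 returns (0, 6)
H4 returns [(0, 6)]
= [(0, 6)]

Answer: [(0, 6)]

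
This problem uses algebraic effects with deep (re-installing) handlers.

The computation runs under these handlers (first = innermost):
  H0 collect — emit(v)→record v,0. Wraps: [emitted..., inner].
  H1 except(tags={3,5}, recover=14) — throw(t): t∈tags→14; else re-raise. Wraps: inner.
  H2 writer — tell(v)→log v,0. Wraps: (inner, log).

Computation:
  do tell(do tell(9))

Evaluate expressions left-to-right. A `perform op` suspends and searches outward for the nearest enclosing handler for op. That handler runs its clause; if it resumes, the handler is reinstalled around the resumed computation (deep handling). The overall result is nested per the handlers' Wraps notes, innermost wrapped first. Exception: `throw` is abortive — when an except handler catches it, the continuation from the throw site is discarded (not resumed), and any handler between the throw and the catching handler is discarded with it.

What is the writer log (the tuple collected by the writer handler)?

Working:
tell(9) @ H2 ⇒ log+=9
tell(0) @ H2 ⇒ log+=0
H0 returns [0]
H1 returns [0]
H2 returns ([0], (9, 0))
= ([0], (9, 0))

Answer: (9, 0)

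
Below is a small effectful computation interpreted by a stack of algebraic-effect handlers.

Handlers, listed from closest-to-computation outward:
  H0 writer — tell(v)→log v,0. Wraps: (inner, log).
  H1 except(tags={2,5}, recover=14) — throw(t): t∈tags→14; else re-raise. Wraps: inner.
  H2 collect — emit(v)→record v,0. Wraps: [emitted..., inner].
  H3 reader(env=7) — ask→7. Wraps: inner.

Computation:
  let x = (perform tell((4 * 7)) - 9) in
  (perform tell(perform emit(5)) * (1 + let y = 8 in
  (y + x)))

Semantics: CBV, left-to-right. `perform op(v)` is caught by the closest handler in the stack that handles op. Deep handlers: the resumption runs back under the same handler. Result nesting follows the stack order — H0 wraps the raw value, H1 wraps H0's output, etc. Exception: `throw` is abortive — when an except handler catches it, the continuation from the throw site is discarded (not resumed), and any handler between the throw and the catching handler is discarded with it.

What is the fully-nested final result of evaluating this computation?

Evaluation trace:
tell(28) @ H0 ⇒ log+=28
emit(5) @ H2 ⇒ out+=5
tell(0) @ H0 ⇒ log+=0
H0 returns (0, (28, 0))
H1 returns (0, (28, 0))
H2 returns [5, (0, (28, 0))]
H3 returns [5, (0, (28, 0))]
= [5, (0, (28, 0))]

Answer: [5, (0, (28, 0))]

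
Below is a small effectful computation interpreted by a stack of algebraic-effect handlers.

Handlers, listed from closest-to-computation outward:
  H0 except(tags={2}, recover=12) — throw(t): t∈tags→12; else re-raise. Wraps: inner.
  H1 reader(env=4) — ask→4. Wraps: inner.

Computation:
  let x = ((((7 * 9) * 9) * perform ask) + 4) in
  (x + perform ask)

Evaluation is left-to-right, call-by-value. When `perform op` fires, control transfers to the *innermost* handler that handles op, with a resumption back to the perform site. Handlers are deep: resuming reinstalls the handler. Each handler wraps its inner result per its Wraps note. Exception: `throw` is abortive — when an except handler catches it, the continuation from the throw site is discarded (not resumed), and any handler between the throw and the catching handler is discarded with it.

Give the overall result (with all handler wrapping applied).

Answer: 2276

Step-by-step:
ask @ H1 ⇒ 4
ask @ H1 ⇒ 4
H0 returns 2276
H1 returns 2276
= 2276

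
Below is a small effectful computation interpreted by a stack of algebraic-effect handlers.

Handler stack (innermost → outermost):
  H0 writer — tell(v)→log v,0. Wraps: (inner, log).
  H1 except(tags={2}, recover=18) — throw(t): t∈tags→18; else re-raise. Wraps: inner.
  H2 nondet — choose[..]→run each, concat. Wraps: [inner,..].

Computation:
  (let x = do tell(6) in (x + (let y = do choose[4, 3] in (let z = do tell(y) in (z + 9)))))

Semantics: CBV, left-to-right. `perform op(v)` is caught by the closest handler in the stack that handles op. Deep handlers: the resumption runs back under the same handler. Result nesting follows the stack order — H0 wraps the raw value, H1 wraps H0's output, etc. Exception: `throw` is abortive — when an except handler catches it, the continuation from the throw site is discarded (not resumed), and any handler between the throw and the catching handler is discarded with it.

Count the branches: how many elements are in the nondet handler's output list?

Answer: 2

Evaluation trace:
tell(6) @ H0 ⇒ log+=6
choose[4, 3] @ H2
  branch[0] choose=4:
    tell(4) @ H0 ⇒ log+=4
    H0 returns (9, (6, 4))
    H1 returns (9, (6, 4))
    H2 returns [(9, (6, 4))]
  branch[1] choose=3:
    tell(3) @ H0 ⇒ log+=3
    H0 returns (9, (6, 3))
    H1 returns (9, (6, 3))
    H2 returns [(9, (6, 3))]
= [(9, (6, 4)), (9, (6, 3))]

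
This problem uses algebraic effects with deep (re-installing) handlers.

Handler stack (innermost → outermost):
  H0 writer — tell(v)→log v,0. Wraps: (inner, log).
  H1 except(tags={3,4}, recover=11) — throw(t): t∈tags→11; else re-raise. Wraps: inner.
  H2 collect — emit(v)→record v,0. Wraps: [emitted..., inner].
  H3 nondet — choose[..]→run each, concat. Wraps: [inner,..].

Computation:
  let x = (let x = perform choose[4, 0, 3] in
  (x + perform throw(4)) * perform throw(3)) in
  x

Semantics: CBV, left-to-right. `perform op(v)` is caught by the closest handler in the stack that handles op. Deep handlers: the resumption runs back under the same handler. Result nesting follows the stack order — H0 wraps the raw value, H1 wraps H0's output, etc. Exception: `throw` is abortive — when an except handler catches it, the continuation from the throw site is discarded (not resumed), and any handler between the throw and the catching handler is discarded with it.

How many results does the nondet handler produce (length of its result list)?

Answer: 3

Evaluation trace:
choose[4, 0, 3] @ H3
  branch[0] choose=4:
    throw(4) @ H1 caught ⇒ 11
    H2 returns [11]
    H3 returns [[11]]
  branch[1] choose=0:
    throw(4) @ H1 caught ⇒ 11
    H2 returns [11]
    H3 returns [[11]]
  branch[2] choose=3:
    throw(4) @ H1 caught ⇒ 11
    H2 returns [11]
    H3 returns [[11]]
= [[11], [11], [11]]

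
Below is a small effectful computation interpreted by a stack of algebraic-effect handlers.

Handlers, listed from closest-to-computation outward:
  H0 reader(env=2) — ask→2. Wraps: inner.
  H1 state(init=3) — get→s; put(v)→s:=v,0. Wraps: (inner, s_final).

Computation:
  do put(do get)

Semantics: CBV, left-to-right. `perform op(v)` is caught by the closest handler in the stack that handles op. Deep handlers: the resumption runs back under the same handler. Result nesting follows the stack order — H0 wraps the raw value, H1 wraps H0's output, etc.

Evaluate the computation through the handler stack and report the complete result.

Working:
get @ H1 ⇒ 3
put(3) @ H1 ⇒ s:=3
H0 returns 0
H1 returns (0, 3)
= (0, 3)

Answer: (0, 3)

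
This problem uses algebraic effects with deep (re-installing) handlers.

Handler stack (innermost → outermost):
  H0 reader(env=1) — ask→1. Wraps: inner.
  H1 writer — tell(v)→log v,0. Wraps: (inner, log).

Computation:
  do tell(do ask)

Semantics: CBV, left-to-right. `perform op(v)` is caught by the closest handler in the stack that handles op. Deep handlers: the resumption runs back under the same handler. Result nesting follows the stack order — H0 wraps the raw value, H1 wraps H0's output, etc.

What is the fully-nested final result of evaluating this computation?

Answer: (0, (1))

Evaluation trace:
ask @ H0 ⇒ 1
tell(1) @ H1 ⇒ log+=1
H0 returns 0
H1 returns (0, (1))
= (0, (1))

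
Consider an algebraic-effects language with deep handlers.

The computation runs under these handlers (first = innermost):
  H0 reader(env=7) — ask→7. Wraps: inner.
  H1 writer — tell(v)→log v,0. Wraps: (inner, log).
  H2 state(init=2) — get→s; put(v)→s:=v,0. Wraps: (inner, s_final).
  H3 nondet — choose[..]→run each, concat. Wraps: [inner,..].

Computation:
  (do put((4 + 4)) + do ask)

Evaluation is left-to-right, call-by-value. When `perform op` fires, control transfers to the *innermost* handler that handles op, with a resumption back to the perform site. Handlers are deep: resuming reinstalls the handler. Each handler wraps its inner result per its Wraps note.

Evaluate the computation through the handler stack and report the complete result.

Answer: [((7, ()), 8)]

Evaluation trace:
put(8) @ H2 ⇒ s:=8
ask @ H0 ⇒ 7
H0 returns 7
H1 returns (7, ())
H2 returns ((7, ()), 8)
H3 returns [((7, ()), 8)]
= [((7, ()), 8)]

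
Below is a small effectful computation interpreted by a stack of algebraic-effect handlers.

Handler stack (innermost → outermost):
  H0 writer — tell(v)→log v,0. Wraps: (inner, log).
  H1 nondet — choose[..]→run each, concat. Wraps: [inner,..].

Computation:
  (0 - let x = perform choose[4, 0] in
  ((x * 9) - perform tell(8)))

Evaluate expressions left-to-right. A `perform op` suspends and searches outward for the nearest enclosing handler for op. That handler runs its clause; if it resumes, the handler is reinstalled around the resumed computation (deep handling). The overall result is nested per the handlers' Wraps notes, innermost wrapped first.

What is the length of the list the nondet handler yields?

Answer: 2

Working:
choose[4, 0] @ H1
  branch[0] choose=4:
    tell(8) @ H0 ⇒ log+=8
    H0 returns (-36, (8))
    H1 returns [(-36, (8))]
  branch[1] choose=0:
    tell(8) @ H0 ⇒ log+=8
    H0 returns (0, (8))
    H1 returns [(0, (8))]
= [(-36, (8)), (0, (8))]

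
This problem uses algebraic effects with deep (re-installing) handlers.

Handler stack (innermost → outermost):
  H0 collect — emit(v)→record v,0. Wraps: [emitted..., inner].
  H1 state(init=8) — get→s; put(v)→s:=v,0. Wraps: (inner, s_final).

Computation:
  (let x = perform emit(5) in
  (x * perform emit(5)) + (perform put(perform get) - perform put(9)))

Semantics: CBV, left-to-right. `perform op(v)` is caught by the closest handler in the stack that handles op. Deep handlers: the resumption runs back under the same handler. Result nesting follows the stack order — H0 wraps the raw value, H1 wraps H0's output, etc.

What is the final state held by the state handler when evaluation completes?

Answer: 9

Evaluation trace:
emit(5) @ H0 ⇒ out+=5
emit(5) @ H0 ⇒ out+=5
get @ H1 ⇒ 8
put(8) @ H1 ⇒ s:=8
put(9) @ H1 ⇒ s:=9
H0 returns [5, 5, 0]
H1 returns ([5, 5, 0], 9)
= ([5, 5, 0], 9)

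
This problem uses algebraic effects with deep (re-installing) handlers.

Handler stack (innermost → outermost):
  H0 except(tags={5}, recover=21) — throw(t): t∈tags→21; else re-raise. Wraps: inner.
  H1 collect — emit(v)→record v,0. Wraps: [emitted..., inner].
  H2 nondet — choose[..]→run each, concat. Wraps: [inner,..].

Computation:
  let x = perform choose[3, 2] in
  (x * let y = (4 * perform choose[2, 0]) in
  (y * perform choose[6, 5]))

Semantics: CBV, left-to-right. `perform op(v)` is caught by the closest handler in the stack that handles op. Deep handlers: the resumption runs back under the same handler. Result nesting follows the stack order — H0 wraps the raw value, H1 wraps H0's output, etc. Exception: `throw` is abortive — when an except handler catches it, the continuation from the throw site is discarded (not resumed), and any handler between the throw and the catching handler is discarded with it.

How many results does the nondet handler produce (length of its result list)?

Working:
choose[3, 2] @ H2
  branch[0] choose=3:
    choose[2, 0] @ H2
      branch[0] choose=2:
        choose[6, 5] @ H2
          branch[0] choose=6:
            H0 returns 144
            H1 returns [144]
            H2 returns [[144]]
          branch[1] choose=5:
            H0 returns 120
            H1 returns [120]
            H2 returns [[120]]
      branch[1] choose=0:
        choose[6, 5] @ H2
          branch[0] choose=6:
            H0 returns 0
            H1 returns [0]
            H2 returns [[0]]
          branch[1] choose=5:
            H0 returns 0
            H1 returns [0]
            H2 returns [[0]]
  branch[1] choose=2:
    choose[2, 0] @ H2
      branch[0] choose=2:
        choose[6, 5] @ H2
          branch[0] choose=6:
            H0 returns 96
            H1 returns [96]
            H2 returns [[96]]
          branch[1] choose=5:
            H0 returns 80
            H1 returns [80]
            H2 returns [[80]]
      branch[1] choose=0:
        choose[6, 5] @ H2
          branch[0] choose=6:
            H0 returns 0
            H1 returns [0]
            H2 returns [[0]]
          branch[1] choose=5:
            H0 returns 0
            H1 returns [0]
            H2 returns [[0]]
= [[144], [120], [0], [0], [96], [80], [0], [0]]

Answer: 8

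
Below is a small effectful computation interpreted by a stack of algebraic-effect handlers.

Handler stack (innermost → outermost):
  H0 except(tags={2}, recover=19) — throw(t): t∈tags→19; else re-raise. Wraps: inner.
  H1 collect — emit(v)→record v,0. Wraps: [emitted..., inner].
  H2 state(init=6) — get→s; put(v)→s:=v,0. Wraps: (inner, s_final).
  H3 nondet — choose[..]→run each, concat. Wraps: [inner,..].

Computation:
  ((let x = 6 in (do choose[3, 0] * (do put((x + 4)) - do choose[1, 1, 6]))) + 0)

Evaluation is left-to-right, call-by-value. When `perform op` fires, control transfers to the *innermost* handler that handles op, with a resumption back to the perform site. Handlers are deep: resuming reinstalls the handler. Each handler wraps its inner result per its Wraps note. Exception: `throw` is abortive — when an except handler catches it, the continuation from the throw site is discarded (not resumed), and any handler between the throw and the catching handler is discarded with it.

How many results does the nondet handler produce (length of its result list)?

Answer: 6

Working:
choose[3, 0] @ H3
  branch[0] choose=3:
    put(10) @ H2 ⇒ s:=10
    choose[1, 1, 6] @ H3
      branch[0] choose=1:
        H0 returns -3
        H1 returns [-3]
        H2 returns ([-3], 10)
        H3 returns [([-3], 10)]
      branch[1] choose=1:
        H0 returns -3
        H1 returns [-3]
        H2 returns ([-3], 10)
        H3 returns [([-3], 10)]
      branch[2] choose=6:
        H0 returns -18
        H1 returns [-18]
        H2 returns ([-18], 10)
        H3 returns [([-18], 10)]
  branch[1] choose=0:
    put(10) @ H2 ⇒ s:=10
    choose[1, 1, 6] @ H3
      branch[0] choose=1:
        H0 returns 0
        H1 returns [0]
        H2 returns ([0], 10)
        H3 returns [([0], 10)]
      branch[1] choose=1:
        H0 returns 0
        H1 returns [0]
        H2 returns ([0], 10)
        H3 returns [([0], 10)]
      branch[2] choose=6:
        H0 returns 0
        H1 returns [0]
        H2 returns ([0], 10)
        H3 returns [([0], 10)]
= [([-3], 10), ([-3], 10), ([-18], 10), ([0], 10), ([0], 10), ([0], 10)]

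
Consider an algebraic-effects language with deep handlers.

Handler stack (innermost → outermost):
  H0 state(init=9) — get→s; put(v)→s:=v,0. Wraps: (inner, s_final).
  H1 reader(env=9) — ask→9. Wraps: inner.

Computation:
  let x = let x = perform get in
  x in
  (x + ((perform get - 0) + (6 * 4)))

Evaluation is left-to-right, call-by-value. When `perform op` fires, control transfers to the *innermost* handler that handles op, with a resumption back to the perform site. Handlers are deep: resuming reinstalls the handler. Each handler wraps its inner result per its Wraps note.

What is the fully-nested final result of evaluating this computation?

Answer: (42, 9)

Step-by-step:
get @ H0 ⇒ 9
get @ H0 ⇒ 9
H0 returns (42, 9)
H1 returns (42, 9)
= (42, 9)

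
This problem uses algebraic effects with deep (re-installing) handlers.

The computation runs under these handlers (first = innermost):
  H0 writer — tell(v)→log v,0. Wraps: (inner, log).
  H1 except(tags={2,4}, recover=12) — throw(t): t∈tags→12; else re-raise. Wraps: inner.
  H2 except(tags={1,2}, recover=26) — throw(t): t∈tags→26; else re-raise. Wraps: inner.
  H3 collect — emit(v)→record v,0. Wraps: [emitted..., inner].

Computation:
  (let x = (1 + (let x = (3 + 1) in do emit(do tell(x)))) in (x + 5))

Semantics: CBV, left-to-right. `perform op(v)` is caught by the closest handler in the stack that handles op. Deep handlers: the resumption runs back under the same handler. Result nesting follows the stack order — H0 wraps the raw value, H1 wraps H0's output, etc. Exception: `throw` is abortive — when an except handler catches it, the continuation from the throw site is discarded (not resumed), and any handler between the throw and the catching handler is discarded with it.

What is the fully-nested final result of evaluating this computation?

Answer: [0, (6, (4))]

Evaluation trace:
tell(4) @ H0 ⇒ log+=4
emit(0) @ H3 ⇒ out+=0
H0 returns (6, (4))
H1 returns (6, (4))
H2 returns (6, (4))
H3 returns [0, (6, (4))]
= [0, (6, (4))]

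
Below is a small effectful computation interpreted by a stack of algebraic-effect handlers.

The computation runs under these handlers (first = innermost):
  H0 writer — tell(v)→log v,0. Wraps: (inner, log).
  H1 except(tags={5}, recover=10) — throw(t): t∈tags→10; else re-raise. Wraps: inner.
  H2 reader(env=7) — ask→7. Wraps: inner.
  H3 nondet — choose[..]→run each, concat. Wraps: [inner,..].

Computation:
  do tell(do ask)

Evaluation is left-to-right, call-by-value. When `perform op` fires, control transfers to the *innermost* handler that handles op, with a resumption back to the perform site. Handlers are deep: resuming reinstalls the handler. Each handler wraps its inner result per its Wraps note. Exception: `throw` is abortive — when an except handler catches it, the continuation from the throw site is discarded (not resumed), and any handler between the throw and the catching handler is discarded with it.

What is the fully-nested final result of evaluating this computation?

Working:
ask @ H2 ⇒ 7
tell(7) @ H0 ⇒ log+=7
H0 returns (0, (7))
H1 returns (0, (7))
H2 returns (0, (7))
H3 returns [(0, (7))]
= [(0, (7))]

Answer: [(0, (7))]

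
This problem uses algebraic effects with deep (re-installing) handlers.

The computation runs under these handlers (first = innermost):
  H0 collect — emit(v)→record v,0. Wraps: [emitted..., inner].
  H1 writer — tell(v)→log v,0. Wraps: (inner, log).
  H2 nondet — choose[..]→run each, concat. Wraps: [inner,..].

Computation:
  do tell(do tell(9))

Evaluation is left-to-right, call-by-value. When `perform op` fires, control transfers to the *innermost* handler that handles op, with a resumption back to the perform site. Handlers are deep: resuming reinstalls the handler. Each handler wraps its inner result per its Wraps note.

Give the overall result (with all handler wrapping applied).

Step-by-step:
tell(9) @ H1 ⇒ log+=9
tell(0) @ H1 ⇒ log+=0
H0 returns [0]
H1 returns ([0], (9, 0))
H2 returns [([0], (9, 0))]
= [([0], (9, 0))]

Answer: [([0], (9, 0))]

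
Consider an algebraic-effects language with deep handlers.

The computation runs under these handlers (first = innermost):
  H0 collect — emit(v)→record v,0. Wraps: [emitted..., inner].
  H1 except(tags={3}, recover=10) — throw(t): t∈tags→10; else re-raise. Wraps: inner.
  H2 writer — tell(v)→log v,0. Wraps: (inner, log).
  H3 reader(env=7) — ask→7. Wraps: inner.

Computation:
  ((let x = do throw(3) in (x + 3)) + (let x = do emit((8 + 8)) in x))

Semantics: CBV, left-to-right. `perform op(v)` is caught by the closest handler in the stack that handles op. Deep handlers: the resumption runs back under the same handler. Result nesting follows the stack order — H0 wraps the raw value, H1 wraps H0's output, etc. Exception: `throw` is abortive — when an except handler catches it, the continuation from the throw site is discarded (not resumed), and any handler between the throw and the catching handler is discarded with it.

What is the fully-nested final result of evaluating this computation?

Answer: (10, ())

Evaluation trace:
throw(3) @ H1 caught ⇒ 10
H2 returns (10, ())
H3 returns (10, ())
= (10, ())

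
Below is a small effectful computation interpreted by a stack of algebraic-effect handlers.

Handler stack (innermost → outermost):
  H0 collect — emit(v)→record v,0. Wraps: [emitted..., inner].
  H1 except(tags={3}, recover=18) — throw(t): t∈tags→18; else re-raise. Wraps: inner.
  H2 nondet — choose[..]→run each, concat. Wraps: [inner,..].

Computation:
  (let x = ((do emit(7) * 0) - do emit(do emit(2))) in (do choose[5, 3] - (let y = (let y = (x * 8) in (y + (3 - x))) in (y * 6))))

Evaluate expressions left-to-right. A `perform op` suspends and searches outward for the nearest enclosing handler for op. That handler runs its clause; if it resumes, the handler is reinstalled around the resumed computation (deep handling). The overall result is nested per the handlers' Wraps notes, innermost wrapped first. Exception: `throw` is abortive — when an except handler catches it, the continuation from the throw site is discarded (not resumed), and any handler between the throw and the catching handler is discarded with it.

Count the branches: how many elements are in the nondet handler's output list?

Answer: 2

Evaluation trace:
emit(7) @ H0 ⇒ out+=7
emit(2) @ H0 ⇒ out+=2
emit(0) @ H0 ⇒ out+=0
choose[5, 3] @ H2
  branch[0] choose=5:
    H0 returns [7, 2, 0, -13]
    H1 returns [7, 2, 0, -13]
    H2 returns [[7, 2, 0, -13]]
  branch[1] choose=3:
    H0 returns [7, 2, 0, -15]
    H1 returns [7, 2, 0, -15]
    H2 returns [[7, 2, 0, -15]]
= [[7, 2, 0, -13], [7, 2, 0, -15]]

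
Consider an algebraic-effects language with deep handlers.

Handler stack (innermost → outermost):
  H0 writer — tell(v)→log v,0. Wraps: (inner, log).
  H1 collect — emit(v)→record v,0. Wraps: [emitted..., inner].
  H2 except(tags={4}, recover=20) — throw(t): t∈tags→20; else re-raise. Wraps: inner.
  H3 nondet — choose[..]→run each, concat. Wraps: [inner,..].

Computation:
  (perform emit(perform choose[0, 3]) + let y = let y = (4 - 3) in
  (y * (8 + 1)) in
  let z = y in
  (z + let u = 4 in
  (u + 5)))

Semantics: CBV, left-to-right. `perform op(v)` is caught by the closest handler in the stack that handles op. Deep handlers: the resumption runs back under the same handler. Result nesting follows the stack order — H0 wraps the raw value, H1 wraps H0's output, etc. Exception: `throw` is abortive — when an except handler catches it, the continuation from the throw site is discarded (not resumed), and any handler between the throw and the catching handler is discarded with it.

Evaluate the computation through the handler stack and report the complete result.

Evaluation trace:
choose[0, 3] @ H3
  branch[0] choose=0:
    emit(0) @ H1 ⇒ out+=0
    H0 returns (18, ())
    H1 returns [0, (18, ())]
    H2 returns [0, (18, ())]
    H3 returns [[0, (18, ())]]
  branch[1] choose=3:
    emit(3) @ H1 ⇒ out+=3
    H0 returns (18, ())
    H1 returns [3, (18, ())]
    H2 returns [3, (18, ())]
    H3 returns [[3, (18, ())]]
= [[0, (18, ())], [3, (18, ())]]

Answer: [[0, (18, ())], [3, (18, ())]]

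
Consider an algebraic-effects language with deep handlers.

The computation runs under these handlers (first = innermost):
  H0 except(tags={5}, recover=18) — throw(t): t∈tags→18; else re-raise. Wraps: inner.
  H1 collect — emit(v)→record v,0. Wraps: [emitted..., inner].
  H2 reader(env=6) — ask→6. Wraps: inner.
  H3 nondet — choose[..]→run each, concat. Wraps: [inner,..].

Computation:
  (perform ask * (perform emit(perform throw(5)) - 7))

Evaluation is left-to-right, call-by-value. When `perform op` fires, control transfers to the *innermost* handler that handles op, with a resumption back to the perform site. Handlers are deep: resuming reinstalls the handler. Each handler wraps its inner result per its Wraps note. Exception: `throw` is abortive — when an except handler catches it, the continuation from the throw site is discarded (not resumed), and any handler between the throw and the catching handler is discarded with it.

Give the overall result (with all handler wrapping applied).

Answer: [[18]]

Evaluation trace:
ask @ H2 ⇒ 6
throw(5) @ H0 caught ⇒ 18
H1 returns [18]
H2 returns [18]
H3 returns [[18]]
= [[18]]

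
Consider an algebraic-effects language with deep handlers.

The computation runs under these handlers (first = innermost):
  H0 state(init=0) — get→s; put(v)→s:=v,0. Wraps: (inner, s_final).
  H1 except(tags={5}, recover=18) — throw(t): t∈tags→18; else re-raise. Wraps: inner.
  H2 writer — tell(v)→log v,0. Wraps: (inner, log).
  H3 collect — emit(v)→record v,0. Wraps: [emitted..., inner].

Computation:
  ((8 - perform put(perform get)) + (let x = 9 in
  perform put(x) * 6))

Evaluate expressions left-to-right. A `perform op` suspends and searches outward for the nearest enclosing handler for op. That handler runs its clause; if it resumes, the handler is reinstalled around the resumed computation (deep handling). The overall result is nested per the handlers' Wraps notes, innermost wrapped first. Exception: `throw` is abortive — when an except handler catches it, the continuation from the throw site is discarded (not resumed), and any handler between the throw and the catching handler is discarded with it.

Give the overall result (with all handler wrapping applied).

Evaluation trace:
get @ H0 ⇒ 0
put(0) @ H0 ⇒ s:=0
put(9) @ H0 ⇒ s:=9
H0 returns (8, 9)
H1 returns (8, 9)
H2 returns ((8, 9), ())
H3 returns [((8, 9), ())]
= [((8, 9), ())]

Answer: [((8, 9), ())]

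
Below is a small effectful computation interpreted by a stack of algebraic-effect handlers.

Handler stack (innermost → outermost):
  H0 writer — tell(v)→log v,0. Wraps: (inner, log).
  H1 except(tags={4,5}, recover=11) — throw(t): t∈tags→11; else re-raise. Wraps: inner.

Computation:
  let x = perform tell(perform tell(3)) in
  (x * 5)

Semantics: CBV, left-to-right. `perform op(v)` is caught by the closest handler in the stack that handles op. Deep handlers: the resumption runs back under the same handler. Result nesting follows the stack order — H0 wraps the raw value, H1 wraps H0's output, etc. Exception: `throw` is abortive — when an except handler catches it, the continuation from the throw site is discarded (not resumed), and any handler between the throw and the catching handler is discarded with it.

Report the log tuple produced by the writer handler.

Answer: (3, 0)

Step-by-step:
tell(3) @ H0 ⇒ log+=3
tell(0) @ H0 ⇒ log+=0
H0 returns (0, (3, 0))
H1 returns (0, (3, 0))
= (0, (3, 0))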